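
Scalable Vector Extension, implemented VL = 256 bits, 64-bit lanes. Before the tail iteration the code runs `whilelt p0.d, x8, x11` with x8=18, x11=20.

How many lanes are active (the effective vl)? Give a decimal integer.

256-bit reg / 64-bit elem → 4 lanes
active while 18+j < 20, i.e. j ∈ [0,2) capped at 4 ⇒ 2

vl = 2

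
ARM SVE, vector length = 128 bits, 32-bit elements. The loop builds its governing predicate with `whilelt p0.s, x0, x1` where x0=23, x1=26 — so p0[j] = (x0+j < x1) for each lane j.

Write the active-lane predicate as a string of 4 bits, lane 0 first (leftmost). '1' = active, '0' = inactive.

predicate = 1110

128-bit reg / 32-bit elem → 4 lanes
p0[j] = (23+j < 26); true for j=0..2 → 3 lanes set
bits (lane 0 leftmost): 1110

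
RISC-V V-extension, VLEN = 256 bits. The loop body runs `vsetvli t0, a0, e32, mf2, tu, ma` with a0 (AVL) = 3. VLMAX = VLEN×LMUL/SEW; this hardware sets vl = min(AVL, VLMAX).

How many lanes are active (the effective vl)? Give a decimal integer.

lanes per group: 256·1/2/32 = 4
vl = min(AVL, VLMAX) = min(3, 4) = 3

vl = 3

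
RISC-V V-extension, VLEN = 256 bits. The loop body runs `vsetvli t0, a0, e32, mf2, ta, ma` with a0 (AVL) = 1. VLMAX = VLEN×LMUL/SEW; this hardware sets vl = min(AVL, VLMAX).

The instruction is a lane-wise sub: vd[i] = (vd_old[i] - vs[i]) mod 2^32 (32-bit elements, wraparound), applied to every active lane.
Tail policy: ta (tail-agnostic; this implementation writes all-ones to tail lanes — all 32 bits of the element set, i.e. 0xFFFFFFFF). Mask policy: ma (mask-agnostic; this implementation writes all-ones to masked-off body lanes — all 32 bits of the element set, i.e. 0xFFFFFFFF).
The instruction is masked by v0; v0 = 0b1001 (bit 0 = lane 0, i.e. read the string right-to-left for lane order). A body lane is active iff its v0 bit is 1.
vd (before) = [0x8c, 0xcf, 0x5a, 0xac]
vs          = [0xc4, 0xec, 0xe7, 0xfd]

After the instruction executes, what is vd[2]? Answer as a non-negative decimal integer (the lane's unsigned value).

VLMAX = VLEN×LMUL/SEW = 256×1/2/32 = 4
vl ← min(1, 4) = 1
  i=0: sub(0x8c,0xc4) → 4294967240
  i=1: tail/ones → 4294967295
  i=2: tail/ones → 4294967295
  i=3: tail/ones → 4294967295

vd[2] = 4294967295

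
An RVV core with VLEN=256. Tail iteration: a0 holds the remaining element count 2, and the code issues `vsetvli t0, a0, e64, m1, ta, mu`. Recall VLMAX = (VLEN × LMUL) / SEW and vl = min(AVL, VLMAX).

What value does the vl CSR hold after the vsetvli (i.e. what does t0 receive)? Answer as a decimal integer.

lanes per group: 256·1/64 = 4
vl = min(AVL, VLMAX) = min(2, 4) = 2

vl = 2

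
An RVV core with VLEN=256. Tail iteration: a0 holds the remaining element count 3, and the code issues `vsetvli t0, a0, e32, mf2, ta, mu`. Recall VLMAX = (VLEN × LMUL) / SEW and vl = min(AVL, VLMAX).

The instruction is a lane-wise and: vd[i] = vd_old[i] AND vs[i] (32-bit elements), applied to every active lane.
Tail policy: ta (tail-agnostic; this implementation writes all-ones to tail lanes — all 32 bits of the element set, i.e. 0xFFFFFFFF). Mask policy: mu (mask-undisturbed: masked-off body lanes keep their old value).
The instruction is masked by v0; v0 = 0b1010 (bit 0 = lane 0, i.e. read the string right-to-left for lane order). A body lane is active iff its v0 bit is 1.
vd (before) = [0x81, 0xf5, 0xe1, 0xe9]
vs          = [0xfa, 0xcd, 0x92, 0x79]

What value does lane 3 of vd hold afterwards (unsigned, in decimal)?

VLMAX = (256 × 1/2) / 32 = 4 lanes
AVL=3 ≤ VLMAX=4, so vl = 3
[0] mask-off/keep = 0x81
[1] and(0xf5,0xcd) = 0xc5
[2] mask-off/keep = 0xe1
[3] tail/ones = 0xffffffff

vd[3] = 4294967295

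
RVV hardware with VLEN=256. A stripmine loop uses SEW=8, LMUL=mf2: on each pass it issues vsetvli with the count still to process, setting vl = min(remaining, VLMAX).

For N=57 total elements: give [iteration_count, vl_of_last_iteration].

[iterations, last_vl] = [4, 9]

lanes per group: 256·1/2/8 = 16
iterations = ceil(57/16) = 4; final-pass vl = 9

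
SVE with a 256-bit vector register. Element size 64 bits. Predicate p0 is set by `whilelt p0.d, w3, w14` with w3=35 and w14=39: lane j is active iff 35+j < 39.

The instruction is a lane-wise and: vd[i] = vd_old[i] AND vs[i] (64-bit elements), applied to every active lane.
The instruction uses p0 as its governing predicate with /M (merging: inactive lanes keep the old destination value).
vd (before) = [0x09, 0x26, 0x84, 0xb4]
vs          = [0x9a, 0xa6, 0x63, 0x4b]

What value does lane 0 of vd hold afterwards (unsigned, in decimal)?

vd[0] = 8

register lanes = 256/64 = 4
active while 35+j < 39, i.e. j ∈ [0,4) capped at 4 ⇒ 4
  i=0: and(0x09,0x9a) → 8
  i=1: and(0x26,0xa6) → 38
  i=2: and(0x84,0x63) → 0
  i=3: and(0xb4,0x4b) → 0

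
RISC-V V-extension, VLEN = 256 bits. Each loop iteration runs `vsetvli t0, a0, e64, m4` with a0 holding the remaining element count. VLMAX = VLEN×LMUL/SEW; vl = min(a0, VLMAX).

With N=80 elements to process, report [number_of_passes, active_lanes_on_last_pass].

VLMAX = (256 × 4) / 64 = 16 lanes
N=80: ⌈80/16⌉ = 5 iters; last vl = 80 − 4×16 = 16

[iterations, last_vl] = [5, 16]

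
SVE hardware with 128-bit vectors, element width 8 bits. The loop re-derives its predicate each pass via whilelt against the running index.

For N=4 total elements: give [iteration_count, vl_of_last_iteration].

lane count: 128 div 8 = 16
iterations = ceil(4/16) = 1; final-pass vl = 4

[iterations, last_vl] = [1, 4]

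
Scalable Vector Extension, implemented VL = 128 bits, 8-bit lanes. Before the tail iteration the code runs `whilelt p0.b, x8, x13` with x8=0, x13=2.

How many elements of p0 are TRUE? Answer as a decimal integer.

lane count: 128 div 8 = 16
p0[j] = (0+j < 2); true for j=0..1 → 2 lanes set

vl = 2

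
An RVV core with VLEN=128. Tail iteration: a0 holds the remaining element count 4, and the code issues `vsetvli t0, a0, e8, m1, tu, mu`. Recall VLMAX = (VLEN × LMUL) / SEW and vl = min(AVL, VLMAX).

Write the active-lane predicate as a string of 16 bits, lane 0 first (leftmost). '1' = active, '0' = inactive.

predicate = 1111000000000000

VLMAX = (128 × 1) / 8 = 16 lanes
AVL=4 ≤ VLMAX=16, so vl = 4
bits (lane 0 leftmost): 1111000000000000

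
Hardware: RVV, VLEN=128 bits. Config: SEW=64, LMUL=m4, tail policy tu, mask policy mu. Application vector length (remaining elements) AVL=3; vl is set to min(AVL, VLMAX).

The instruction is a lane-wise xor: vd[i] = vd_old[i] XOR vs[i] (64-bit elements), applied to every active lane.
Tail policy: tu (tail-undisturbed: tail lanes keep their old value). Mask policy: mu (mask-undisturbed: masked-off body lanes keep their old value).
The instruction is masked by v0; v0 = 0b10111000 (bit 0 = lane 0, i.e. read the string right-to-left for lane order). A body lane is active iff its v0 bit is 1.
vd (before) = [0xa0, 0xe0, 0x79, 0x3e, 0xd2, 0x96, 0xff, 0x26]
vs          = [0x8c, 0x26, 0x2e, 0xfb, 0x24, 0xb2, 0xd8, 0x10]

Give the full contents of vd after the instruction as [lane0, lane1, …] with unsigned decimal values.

vd = [160, 224, 121, 62, 210, 150, 255, 38]

VLMAX = (128 × 4) / 64 = 8 lanes
vl ← min(3, 8) = 3
lane  0: mask-off/keep ⇒ 0xa0
lane  1: mask-off/keep ⇒ 0xe0
lane  2: mask-off/keep ⇒ 0x79
lane  3: tail/keep ⇒ 0x3e
lane  4: tail/keep ⇒ 0xd2
lane  5: tail/keep ⇒ 0x96
lane  6: tail/keep ⇒ 0xff
lane  7: tail/keep ⇒ 0x26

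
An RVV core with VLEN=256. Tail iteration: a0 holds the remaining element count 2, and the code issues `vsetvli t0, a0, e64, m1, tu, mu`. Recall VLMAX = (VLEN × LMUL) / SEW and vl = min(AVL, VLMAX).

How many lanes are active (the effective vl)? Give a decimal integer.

lanes per group: 256·1/64 = 4
AVL=2 ≤ VLMAX=4, so vl = 2

vl = 2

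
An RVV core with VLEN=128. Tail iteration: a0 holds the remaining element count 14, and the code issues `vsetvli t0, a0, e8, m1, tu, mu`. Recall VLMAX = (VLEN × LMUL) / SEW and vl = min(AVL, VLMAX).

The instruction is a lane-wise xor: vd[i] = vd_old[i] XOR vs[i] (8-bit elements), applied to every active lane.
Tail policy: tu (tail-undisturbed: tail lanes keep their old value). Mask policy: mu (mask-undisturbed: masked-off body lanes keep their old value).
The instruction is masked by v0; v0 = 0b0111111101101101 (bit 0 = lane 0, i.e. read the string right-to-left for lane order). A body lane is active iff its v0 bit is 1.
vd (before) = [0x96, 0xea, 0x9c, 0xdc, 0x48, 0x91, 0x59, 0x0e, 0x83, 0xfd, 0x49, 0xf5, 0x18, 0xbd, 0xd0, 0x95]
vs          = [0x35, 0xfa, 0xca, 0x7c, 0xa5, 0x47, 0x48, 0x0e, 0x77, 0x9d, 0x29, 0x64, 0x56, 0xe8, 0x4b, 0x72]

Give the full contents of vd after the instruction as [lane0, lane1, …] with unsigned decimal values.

lanes per group: 128·1/8 = 16
vl ← min(14, 16) = 14
vd[0] xor(0x96,0x35) -> 0xa3
vd[1] mask-off/keep -> 0xea
vd[2] xor(0x9c,0xca) -> 0x56
vd[3] xor(0xdc,0x7c) -> 0xa0
vd[4] mask-off/keep -> 0x48
vd[5] xor(0x91,0x47) -> 0xd6
vd[6] xor(0x59,0x48) -> 0x11
vd[7] mask-off/keep -> 0x0e
vd[8] xor(0x83,0x77) -> 0xf4
vd[9] xor(0xfd,0x9d) -> 0x60
vd[10] xor(0x49,0x29) -> 0x60
vd[11] xor(0xf5,0x64) -> 0x91
vd[12] xor(0x18,0x56) -> 0x4e
vd[13] xor(0xbd,0xe8) -> 0x55
vd[14] tail/keep -> 0xd0
vd[15] tail/keep -> 0x95

vd = [163, 234, 86, 160, 72, 214, 17, 14, 244, 96, 96, 145, 78, 85, 208, 149]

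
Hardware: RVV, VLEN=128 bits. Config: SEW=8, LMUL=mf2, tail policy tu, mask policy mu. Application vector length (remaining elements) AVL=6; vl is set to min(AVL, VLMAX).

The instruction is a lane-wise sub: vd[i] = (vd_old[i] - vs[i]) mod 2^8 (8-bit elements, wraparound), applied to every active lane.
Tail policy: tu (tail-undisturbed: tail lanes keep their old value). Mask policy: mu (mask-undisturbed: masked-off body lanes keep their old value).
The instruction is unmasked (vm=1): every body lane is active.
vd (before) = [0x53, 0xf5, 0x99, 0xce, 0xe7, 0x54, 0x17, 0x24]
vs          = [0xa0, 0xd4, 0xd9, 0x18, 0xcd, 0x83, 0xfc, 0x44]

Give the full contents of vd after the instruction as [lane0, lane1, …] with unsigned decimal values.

VLMAX = (128 × 1/2) / 8 = 8 lanes
AVL=6 ≤ VLMAX=8, so vl = 6
  i=0: sub(0x53,0xa0) → 179
  i=1: sub(0xf5,0xd4) → 33
  i=2: sub(0x99,0xd9) → 192
  i=3: sub(0xce,0x18) → 182
  i=4: sub(0xe7,0xcd) → 26
  i=5: sub(0x54,0x83) → 209
  i=6: tail/keep → 23
  i=7: tail/keep → 36

vd = [179, 33, 192, 182, 26, 209, 23, 36]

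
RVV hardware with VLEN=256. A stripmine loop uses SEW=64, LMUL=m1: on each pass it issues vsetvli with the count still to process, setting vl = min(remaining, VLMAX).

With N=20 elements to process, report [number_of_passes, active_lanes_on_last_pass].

VLMAX = (256 × 1) / 64 = 4 lanes
N=20: ⌈20/4⌉ = 5 iters; last vl = 20 − 4×4 = 4

[iterations, last_vl] = [5, 4]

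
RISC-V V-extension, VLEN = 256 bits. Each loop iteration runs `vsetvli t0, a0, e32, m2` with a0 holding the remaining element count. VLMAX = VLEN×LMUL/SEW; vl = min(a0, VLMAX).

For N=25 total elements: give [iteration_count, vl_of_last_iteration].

[iterations, last_vl] = [2, 9]

VLMAX = (256 × 2) / 32 = 16 lanes
25 elements at 16/iter → 2 passes, remainder 9 on the last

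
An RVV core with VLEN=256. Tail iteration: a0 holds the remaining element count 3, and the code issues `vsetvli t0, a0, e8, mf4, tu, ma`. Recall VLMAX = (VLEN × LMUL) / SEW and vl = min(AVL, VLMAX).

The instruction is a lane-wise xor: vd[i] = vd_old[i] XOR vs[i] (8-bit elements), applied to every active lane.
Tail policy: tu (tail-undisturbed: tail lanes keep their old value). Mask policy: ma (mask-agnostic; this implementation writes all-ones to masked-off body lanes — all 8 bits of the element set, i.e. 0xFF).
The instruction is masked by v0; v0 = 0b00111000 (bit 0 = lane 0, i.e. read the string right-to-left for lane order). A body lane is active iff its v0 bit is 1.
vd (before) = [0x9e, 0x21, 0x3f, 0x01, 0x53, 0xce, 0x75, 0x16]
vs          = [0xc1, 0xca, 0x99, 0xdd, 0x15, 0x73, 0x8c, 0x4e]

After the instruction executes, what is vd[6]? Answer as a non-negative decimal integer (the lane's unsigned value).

VLMAX = (256 × 1/4) / 8 = 8 lanes
vl ← min(3, 8) = 3
[0] mask-off/ones = 0xff
[1] mask-off/ones = 0xff
[2] mask-off/ones = 0xff
[3] tail/keep = 0x01
[4] tail/keep = 0x53
[5] tail/keep = 0xce
[6] tail/keep = 0x75
[7] tail/keep = 0x16

vd[6] = 117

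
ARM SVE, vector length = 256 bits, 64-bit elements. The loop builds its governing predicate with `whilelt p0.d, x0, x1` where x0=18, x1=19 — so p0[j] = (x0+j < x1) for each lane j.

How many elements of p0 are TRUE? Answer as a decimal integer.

256-bit reg / 64-bit elem → 4 lanes
whilelt: lane j active iff 18+j < 19 → j < 1 → 1 active

vl = 1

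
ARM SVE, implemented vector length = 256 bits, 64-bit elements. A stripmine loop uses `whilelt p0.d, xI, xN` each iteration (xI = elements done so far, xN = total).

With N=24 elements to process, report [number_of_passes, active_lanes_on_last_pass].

lane count: 256 div 64 = 4
iterations = ceil(24/4) = 6; final-pass vl = 4

[iterations, last_vl] = [6, 4]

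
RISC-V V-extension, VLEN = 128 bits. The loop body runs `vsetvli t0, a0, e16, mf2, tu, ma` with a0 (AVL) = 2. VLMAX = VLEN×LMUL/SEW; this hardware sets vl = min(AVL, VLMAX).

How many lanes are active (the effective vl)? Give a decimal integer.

vl = 2

VLMAX = (128 × 1/2) / 16 = 4 lanes
AVL=2 ≤ VLMAX=4, so vl = 2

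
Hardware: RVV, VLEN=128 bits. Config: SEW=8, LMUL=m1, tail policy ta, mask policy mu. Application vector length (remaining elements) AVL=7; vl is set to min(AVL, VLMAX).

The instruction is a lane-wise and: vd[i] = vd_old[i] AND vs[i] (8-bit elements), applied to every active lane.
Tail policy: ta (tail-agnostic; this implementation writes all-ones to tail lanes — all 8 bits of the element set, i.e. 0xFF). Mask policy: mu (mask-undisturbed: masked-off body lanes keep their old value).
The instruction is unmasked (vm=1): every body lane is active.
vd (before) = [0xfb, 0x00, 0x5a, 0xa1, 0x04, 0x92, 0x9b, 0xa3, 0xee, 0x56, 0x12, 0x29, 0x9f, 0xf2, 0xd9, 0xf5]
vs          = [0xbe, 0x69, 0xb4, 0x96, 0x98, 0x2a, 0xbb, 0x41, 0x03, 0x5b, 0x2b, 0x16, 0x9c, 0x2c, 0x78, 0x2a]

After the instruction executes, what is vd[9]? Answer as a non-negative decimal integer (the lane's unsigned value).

vd[9] = 255

VLMAX = VLEN×LMUL/SEW = 128×1/8 = 16
AVL=7 ≤ VLMAX=16, so vl = 7
  i=0: and(0xfb,0xbe) → 186
  i=1: and(0x00,0x69) → 0
  i=2: and(0x5a,0xb4) → 16
  i=3: and(0xa1,0x96) → 128
  i=4: and(0x04,0x98) → 0
  i=5: and(0x92,0x2a) → 2
  i=6: and(0x9b,0xbb) → 155
  i=7: tail/ones → 255
  i=8: tail/ones → 255
  i=9: tail/ones → 255
  i=10: tail/ones → 255
  i=11: tail/ones → 255
  i=12: tail/ones → 255
  i=13: tail/ones → 255
  i=14: tail/ones → 255
  i=15: tail/ones → 255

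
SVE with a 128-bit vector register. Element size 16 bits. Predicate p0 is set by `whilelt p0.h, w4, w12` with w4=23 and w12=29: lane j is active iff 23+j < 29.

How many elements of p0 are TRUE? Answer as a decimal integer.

register lanes = 128/16 = 8
p0[j] = (23+j < 29); true for j=0..5 → 6 lanes set

vl = 6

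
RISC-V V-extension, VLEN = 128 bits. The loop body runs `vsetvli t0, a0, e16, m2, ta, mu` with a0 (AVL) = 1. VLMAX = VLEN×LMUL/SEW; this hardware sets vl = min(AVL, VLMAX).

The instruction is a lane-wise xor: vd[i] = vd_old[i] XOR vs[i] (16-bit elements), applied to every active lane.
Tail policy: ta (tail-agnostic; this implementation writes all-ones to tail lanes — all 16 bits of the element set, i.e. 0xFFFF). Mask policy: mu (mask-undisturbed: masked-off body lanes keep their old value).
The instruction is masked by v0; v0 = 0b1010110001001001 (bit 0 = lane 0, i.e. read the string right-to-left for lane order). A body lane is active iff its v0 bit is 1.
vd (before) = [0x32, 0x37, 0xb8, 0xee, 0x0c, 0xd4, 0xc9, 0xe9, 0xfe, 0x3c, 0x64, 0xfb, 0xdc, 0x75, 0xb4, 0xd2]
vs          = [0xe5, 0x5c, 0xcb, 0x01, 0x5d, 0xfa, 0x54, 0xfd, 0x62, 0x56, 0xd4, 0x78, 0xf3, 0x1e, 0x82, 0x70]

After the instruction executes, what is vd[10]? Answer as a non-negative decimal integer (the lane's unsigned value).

vd[10] = 65535

VLMAX = (128 × 2) / 16 = 16 lanes
vl ← min(1, 16) = 1
  i=0: xor(0x32,0xe5) → 215
  i=1: tail/ones → 65535
  i=2: tail/ones → 65535
  i=3: tail/ones → 65535
  i=4: tail/ones → 65535
  i=5: tail/ones → 65535
  i=6: tail/ones → 65535
  i=7: tail/ones → 65535
  i=8: tail/ones → 65535
  i=9: tail/ones → 65535
  i=10: tail/ones → 65535
  i=11: tail/ones → 65535
  i=12: tail/ones → 65535
  i=13: tail/ones → 65535
  i=14: tail/ones → 65535
  i=15: tail/ones → 65535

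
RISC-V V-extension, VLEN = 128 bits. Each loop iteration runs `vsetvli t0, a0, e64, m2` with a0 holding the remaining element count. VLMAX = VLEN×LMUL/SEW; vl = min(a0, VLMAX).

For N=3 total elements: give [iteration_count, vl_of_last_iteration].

lanes per group: 128·2/64 = 4
iterations = ceil(3/4) = 1; final-pass vl = 3

[iterations, last_vl] = [1, 3]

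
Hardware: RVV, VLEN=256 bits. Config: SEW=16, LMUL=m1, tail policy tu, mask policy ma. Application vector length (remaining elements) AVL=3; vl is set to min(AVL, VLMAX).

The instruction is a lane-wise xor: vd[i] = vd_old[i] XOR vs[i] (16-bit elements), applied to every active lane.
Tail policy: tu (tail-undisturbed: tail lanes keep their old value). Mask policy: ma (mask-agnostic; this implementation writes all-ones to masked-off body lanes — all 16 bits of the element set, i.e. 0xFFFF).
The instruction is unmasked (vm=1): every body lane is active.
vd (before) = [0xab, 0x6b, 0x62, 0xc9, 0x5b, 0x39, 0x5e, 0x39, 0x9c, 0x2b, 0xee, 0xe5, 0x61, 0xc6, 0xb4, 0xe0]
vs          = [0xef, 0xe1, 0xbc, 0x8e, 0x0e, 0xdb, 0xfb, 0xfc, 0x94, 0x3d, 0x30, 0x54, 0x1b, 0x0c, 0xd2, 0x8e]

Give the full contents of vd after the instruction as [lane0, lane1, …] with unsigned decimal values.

VLMAX = VLEN×LMUL/SEW = 256×1/16 = 16
vl ← min(3, 16) = 3
[0] xor(0xab,0xef) = 0x44
[1] xor(0x6b,0xe1) = 0x8a
[2] xor(0x62,0xbc) = 0xde
[3] tail/keep = 0xc9
[4] tail/keep = 0x5b
[5] tail/keep = 0x39
[6] tail/keep = 0x5e
[7] tail/keep = 0x39
[8] tail/keep = 0x9c
[9] tail/keep = 0x2b
[10] tail/keep = 0xee
[11] tail/keep = 0xe5
[12] tail/keep = 0x61
[13] tail/keep = 0xc6
[14] tail/keep = 0xb4
[15] tail/keep = 0xe0

vd = [68, 138, 222, 201, 91, 57, 94, 57, 156, 43, 238, 229, 97, 198, 180, 224]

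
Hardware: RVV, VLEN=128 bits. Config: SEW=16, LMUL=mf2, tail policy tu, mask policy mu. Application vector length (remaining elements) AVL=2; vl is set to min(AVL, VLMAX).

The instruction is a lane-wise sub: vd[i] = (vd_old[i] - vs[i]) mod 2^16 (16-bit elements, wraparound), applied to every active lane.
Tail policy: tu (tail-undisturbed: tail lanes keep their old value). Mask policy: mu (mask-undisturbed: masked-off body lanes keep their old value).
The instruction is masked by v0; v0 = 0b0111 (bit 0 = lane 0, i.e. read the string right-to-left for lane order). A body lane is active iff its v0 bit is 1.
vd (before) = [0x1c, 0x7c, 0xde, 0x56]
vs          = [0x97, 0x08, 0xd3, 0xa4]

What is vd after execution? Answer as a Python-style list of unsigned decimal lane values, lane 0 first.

vd = [65413, 116, 222, 86]

VLMAX = VLEN×LMUL/SEW = 128×1/2/16 = 4
vl = min(AVL, VLMAX) = min(2, 4) = 2
vd[0] sub(0x1c,0x97) -> 0xff85
vd[1] sub(0x7c,0x08) -> 0x74
vd[2] tail/keep -> 0xde
vd[3] tail/keep -> 0x56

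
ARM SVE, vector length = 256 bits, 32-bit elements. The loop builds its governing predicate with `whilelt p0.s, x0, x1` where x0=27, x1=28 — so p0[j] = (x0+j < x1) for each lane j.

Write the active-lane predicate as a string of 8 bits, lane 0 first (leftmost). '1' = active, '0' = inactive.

predicate = 10000000

lane count: 256 div 32 = 8
active while 27+j < 28, i.e. j ∈ [0,1) capped at 8 ⇒ 1
bits (lane 0 leftmost): 10000000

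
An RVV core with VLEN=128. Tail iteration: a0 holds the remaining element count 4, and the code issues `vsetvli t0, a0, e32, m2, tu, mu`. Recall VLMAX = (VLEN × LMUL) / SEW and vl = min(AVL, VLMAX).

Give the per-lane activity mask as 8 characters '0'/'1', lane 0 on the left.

VLMAX = VLEN×LMUL/SEW = 128×2/32 = 8
vl ← min(4, 8) = 4
bits (lane 0 leftmost): 11110000

predicate = 11110000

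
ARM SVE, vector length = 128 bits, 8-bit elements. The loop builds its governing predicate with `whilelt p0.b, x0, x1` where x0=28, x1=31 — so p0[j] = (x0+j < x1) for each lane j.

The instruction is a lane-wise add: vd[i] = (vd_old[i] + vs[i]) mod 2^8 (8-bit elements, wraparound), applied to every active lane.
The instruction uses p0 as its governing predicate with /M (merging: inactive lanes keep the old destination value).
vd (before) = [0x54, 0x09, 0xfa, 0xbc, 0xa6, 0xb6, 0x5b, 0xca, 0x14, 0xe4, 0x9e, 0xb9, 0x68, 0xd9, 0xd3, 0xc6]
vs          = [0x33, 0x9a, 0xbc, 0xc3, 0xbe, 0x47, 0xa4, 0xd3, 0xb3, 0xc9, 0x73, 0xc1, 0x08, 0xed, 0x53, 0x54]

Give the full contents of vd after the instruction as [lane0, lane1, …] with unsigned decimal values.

vd = [135, 163, 182, 188, 166, 182, 91, 202, 20, 228, 158, 185, 104, 217, 211, 198]

128-bit reg / 8-bit elem → 16 lanes
p0[j] = (28+j < 31); true for j=0..2 → 3 lanes set
vd[0] add(0x54,0x33) -> 0x87
vd[1] add(0x09,0x9a) -> 0xa3
vd[2] add(0xfa,0xbc) -> 0xb6
vd[3] tail/keep -> 0xbc
vd[4] tail/keep -> 0xa6
vd[5] tail/keep -> 0xb6
vd[6] tail/keep -> 0x5b
vd[7] tail/keep -> 0xca
vd[8] tail/keep -> 0x14
vd[9] tail/keep -> 0xe4
vd[10] tail/keep -> 0x9e
vd[11] tail/keep -> 0xb9
vd[12] tail/keep -> 0x68
vd[13] tail/keep -> 0xd9
vd[14] tail/keep -> 0xd3
vd[15] tail/keep -> 0xc6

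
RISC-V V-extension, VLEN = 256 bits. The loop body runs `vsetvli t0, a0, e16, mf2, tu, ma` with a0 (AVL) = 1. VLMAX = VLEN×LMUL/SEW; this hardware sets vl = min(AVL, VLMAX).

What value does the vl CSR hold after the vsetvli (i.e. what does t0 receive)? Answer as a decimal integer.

VLMAX = (256 × 1/2) / 16 = 8 lanes
vl ← min(1, 8) = 1

vl = 1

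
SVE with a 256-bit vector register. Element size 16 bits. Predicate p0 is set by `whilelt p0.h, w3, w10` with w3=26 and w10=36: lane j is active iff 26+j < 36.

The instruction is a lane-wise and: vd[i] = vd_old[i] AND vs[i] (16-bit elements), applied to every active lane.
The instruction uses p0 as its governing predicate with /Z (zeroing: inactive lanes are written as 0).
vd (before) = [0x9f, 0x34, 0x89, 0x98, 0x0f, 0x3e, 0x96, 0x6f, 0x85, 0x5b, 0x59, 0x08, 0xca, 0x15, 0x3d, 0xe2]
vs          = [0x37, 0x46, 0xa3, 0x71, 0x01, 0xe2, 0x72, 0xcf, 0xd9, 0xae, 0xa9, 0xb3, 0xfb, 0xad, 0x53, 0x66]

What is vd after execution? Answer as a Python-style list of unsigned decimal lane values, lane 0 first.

register lanes = 256/16 = 16
active while 26+j < 36, i.e. j ∈ [0,10) capped at 16 ⇒ 10
  i=0: and(0x9f,0x37) → 23
  i=1: and(0x34,0x46) → 4
  i=2: and(0x89,0xa3) → 129
  i=3: and(0x98,0x71) → 16
  i=4: and(0x0f,0x01) → 1
  i=5: and(0x3e,0xe2) → 34
  i=6: and(0x96,0x72) → 18
  i=7: and(0x6f,0xcf) → 79
  i=8: and(0x85,0xd9) → 129
  i=9: and(0x5b,0xae) → 10
  i=10: tail/zero → 0
  i=11: tail/zero → 0
  i=12: tail/zero → 0
  i=13: tail/zero → 0
  i=14: tail/zero → 0
  i=15: tail/zero → 0

vd = [23, 4, 129, 16, 1, 34, 18, 79, 129, 10, 0, 0, 0, 0, 0, 0]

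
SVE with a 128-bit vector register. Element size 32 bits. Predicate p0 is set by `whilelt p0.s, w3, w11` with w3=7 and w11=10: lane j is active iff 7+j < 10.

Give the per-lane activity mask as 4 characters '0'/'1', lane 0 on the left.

lane count: 128 div 32 = 4
active while 7+j < 10, i.e. j ∈ [0,3) capped at 4 ⇒ 3
bits (lane 0 leftmost): 1110

predicate = 1110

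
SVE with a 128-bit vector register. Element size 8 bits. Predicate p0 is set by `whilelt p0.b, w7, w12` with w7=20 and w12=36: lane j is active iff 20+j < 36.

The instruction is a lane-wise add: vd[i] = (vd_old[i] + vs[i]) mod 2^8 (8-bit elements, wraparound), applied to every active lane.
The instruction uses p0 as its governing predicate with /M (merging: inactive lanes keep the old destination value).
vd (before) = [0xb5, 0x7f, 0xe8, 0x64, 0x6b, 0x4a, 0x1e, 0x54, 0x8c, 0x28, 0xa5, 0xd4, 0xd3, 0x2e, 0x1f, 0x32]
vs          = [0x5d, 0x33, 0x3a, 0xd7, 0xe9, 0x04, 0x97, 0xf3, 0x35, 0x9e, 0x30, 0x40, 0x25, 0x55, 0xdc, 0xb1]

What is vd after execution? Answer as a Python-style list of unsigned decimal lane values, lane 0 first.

vd = [18, 178, 34, 59, 84, 78, 181, 71, 193, 198, 213, 20, 248, 131, 251, 227]

register lanes = 128/8 = 16
whilelt: lane j active iff 20+j < 36 → j < 16 → 16 active
lane  0: add(0xb5,0x5d) ⇒ 0x12
lane  1: add(0x7f,0x33) ⇒ 0xb2
lane  2: add(0xe8,0x3a) ⇒ 0x22
lane  3: add(0x64,0xd7) ⇒ 0x3b
lane  4: add(0x6b,0xe9) ⇒ 0x54
lane  5: add(0x4a,0x04) ⇒ 0x4e
lane  6: add(0x1e,0x97) ⇒ 0xb5
lane  7: add(0x54,0xf3) ⇒ 0x47
lane  8: add(0x8c,0x35) ⇒ 0xc1
lane  9: add(0x28,0x9e) ⇒ 0xc6
lane 10: add(0xa5,0x30) ⇒ 0xd5
lane 11: add(0xd4,0x40) ⇒ 0x14
lane 12: add(0xd3,0x25) ⇒ 0xf8
lane 13: add(0x2e,0x55) ⇒ 0x83
lane 14: add(0x1f,0xdc) ⇒ 0xfb
lane 15: add(0x32,0xb1) ⇒ 0xe3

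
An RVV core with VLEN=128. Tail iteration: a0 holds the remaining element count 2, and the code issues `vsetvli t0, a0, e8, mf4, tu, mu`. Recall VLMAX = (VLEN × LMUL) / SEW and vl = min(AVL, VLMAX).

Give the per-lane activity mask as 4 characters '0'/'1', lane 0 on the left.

VLMAX = VLEN×LMUL/SEW = 128×1/4/8 = 4
vl = min(AVL, VLMAX) = min(2, 4) = 2
bits (lane 0 leftmost): 1100

predicate = 1100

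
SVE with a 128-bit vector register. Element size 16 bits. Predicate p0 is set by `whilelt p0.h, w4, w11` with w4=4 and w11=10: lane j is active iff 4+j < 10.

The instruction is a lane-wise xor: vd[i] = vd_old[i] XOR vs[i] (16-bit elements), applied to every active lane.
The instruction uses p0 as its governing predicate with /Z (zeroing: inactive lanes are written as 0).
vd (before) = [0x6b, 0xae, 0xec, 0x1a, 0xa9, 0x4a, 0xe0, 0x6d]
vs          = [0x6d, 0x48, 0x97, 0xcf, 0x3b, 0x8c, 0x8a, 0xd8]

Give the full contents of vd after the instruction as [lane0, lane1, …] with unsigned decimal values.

vd = [6, 230, 123, 213, 146, 198, 0, 0]

128-bit reg / 16-bit elem → 8 lanes
active while 4+j < 10, i.e. j ∈ [0,6) capped at 8 ⇒ 6
  i=0: xor(0x6b,0x6d) → 6
  i=1: xor(0xae,0x48) → 230
  i=2: xor(0xec,0x97) → 123
  i=3: xor(0x1a,0xcf) → 213
  i=4: xor(0xa9,0x3b) → 146
  i=5: xor(0x4a,0x8c) → 198
  i=6: tail/zero → 0
  i=7: tail/zero → 0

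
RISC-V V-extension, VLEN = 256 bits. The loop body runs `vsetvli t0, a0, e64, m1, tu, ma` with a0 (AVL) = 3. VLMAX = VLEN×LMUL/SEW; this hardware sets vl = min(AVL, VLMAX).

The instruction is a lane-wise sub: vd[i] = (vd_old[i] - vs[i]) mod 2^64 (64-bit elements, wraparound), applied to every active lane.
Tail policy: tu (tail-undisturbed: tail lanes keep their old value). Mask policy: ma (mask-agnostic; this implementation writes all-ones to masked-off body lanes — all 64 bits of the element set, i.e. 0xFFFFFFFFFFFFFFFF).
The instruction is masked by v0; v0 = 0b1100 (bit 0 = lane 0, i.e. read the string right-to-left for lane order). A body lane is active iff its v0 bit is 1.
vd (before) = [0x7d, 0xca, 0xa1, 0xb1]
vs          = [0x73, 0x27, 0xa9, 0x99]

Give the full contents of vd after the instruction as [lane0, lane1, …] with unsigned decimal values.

vd = [18446744073709551615, 18446744073709551615, 18446744073709551608, 177]

lanes per group: 256·1/64 = 4
AVL=3 ≤ VLMAX=4, so vl = 3
vd[0] mask-off/ones -> 0xffffffffffffffff
vd[1] mask-off/ones -> 0xffffffffffffffff
vd[2] sub(0xa1,0xa9) -> 0xfffffffffffffff8
vd[3] tail/keep -> 0xb1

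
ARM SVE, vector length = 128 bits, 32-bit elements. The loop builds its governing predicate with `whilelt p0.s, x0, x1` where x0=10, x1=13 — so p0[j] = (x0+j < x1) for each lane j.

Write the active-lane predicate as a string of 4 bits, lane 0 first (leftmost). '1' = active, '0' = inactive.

predicate = 1110

lane count: 128 div 32 = 4
active while 10+j < 13, i.e. j ∈ [0,3) capped at 4 ⇒ 3
bits (lane 0 leftmost): 1110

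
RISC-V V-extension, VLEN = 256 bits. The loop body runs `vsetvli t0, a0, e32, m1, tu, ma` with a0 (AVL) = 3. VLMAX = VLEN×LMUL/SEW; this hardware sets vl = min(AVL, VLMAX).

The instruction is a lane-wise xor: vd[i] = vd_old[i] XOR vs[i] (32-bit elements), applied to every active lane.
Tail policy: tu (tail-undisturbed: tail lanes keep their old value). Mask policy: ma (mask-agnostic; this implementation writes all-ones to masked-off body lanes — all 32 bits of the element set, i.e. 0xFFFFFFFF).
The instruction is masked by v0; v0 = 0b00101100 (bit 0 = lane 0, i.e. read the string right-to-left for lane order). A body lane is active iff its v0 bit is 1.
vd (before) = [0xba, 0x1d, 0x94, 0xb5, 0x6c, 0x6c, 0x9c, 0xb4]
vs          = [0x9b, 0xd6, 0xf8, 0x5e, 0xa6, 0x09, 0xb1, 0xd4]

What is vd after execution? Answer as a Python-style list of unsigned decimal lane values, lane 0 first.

vd = [4294967295, 4294967295, 108, 181, 108, 108, 156, 180]

VLMAX = (256 × 1) / 32 = 8 lanes
vl = min(AVL, VLMAX) = min(3, 8) = 3
lane  0: mask-off/ones ⇒ 0xffffffff
lane  1: mask-off/ones ⇒ 0xffffffff
lane  2: xor(0x94,0xf8) ⇒ 0x6c
lane  3: tail/keep ⇒ 0xb5
lane  4: tail/keep ⇒ 0x6c
lane  5: tail/keep ⇒ 0x6c
lane  6: tail/keep ⇒ 0x9c
lane  7: tail/keep ⇒ 0xb4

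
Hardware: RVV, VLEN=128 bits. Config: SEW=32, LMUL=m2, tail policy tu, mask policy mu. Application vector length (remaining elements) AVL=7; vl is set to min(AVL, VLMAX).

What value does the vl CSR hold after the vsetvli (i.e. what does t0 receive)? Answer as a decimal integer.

VLMAX = VLEN×LMUL/SEW = 128×2/32 = 8
vl = min(AVL, VLMAX) = min(7, 8) = 7

vl = 7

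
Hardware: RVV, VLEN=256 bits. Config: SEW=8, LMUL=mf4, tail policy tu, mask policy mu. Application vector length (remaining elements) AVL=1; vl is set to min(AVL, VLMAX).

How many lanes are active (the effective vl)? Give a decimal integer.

VLMAX = (256 × 1/4) / 8 = 8 lanes
vl = min(AVL, VLMAX) = min(1, 8) = 1

vl = 1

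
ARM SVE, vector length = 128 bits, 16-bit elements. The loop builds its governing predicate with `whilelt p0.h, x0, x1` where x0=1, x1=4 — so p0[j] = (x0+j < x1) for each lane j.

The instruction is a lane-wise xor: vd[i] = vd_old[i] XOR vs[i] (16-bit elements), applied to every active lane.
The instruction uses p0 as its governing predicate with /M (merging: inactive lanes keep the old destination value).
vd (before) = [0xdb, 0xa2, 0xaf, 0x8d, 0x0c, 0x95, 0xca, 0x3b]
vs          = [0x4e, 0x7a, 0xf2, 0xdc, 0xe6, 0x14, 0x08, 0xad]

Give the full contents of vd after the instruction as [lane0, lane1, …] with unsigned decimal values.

vd = [149, 216, 93, 141, 12, 149, 202, 59]

128-bit reg / 16-bit elem → 8 lanes
active while 1+j < 4, i.e. j ∈ [0,3) capped at 8 ⇒ 3
vd[0] xor(0xdb,0x4e) -> 0x95
vd[1] xor(0xa2,0x7a) -> 0xd8
vd[2] xor(0xaf,0xf2) -> 0x5d
vd[3] tail/keep -> 0x8d
vd[4] tail/keep -> 0x0c
vd[5] tail/keep -> 0x95
vd[6] tail/keep -> 0xca
vd[7] tail/keep -> 0x3b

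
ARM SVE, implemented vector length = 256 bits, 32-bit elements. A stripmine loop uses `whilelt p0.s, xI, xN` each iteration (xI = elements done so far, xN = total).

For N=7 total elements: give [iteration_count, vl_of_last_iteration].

[iterations, last_vl] = [1, 7]

256-bit reg / 32-bit elem → 8 lanes
N=7: ⌈7/8⌉ = 1 iters; last vl = 7 − 0×8 = 7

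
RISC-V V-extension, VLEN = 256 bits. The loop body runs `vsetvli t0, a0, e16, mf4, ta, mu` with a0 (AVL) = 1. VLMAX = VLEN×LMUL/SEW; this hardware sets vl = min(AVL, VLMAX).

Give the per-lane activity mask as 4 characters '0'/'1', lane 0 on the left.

predicate = 1000

VLMAX = VLEN×LMUL/SEW = 256×1/4/16 = 4
vl ← min(1, 4) = 1
bits (lane 0 leftmost): 1000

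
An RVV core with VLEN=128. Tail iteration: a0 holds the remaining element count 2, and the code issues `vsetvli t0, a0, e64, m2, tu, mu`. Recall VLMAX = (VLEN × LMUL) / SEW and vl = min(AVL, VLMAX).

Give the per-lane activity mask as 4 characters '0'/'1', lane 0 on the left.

predicate = 1100

VLMAX = (128 × 2) / 64 = 4 lanes
AVL=2 ≤ VLMAX=4, so vl = 2
bits (lane 0 leftmost): 1100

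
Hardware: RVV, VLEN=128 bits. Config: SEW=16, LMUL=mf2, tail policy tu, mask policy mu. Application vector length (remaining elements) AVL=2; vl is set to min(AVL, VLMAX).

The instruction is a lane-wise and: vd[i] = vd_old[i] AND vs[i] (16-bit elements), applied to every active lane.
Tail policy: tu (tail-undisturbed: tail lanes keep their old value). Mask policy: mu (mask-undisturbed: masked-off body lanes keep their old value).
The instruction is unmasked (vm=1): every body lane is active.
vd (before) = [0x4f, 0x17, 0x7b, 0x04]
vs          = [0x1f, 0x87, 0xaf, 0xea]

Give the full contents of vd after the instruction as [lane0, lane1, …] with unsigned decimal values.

VLMAX = (128 × 1/2) / 16 = 4 lanes
vl ← min(2, 4) = 2
[0] and(0x4f,0x1f) = 0x0f
[1] and(0x17,0x87) = 0x07
[2] tail/keep = 0x7b
[3] tail/keep = 0x04

vd = [15, 7, 123, 4]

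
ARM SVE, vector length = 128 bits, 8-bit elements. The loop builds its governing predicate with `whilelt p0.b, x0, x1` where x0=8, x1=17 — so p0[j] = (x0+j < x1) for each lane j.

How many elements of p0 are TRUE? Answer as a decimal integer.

128-bit reg / 8-bit elem → 16 lanes
active while 8+j < 17, i.e. j ∈ [0,9) capped at 16 ⇒ 9

vl = 9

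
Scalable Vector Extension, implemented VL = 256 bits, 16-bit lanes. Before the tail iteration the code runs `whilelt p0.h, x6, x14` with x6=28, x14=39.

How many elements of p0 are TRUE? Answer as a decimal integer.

register lanes = 256/16 = 16
p0[j] = (28+j < 39); true for j=0..10 → 11 lanes set

vl = 11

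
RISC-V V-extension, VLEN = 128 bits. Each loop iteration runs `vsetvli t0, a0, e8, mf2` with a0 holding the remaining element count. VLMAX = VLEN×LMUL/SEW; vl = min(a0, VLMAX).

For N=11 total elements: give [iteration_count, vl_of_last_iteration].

VLMAX = (128 × 1/2) / 8 = 8 lanes
11 elements at 8/iter → 2 passes, remainder 3 on the last

[iterations, last_vl] = [2, 3]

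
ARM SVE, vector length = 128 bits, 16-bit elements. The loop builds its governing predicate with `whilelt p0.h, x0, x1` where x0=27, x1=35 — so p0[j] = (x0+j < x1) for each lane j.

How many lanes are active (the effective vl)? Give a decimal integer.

vl = 8

128-bit reg / 16-bit elem → 8 lanes
whilelt: lane j active iff 27+j < 35 → j < 8 → 8 active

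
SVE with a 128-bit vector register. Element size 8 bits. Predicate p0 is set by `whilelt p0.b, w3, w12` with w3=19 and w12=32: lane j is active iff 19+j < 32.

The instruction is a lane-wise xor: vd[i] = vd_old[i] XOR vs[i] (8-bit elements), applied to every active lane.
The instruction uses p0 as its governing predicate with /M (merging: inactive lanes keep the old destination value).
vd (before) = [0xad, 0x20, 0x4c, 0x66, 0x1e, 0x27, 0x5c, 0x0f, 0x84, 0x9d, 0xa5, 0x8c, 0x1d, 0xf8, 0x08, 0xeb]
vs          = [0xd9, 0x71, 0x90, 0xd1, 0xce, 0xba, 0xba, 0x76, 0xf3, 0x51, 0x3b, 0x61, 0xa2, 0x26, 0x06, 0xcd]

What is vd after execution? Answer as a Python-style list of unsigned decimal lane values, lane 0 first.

register lanes = 128/8 = 16
active while 19+j < 32, i.e. j ∈ [0,13) capped at 16 ⇒ 13
vd[0] xor(0xad,0xd9) -> 0x74
vd[1] xor(0x20,0x71) -> 0x51
vd[2] xor(0x4c,0x90) -> 0xdc
vd[3] xor(0x66,0xd1) -> 0xb7
vd[4] xor(0x1e,0xce) -> 0xd0
vd[5] xor(0x27,0xba) -> 0x9d
vd[6] xor(0x5c,0xba) -> 0xe6
vd[7] xor(0x0f,0x76) -> 0x79
vd[8] xor(0x84,0xf3) -> 0x77
vd[9] xor(0x9d,0x51) -> 0xcc
vd[10] xor(0xa5,0x3b) -> 0x9e
vd[11] xor(0x8c,0x61) -> 0xed
vd[12] xor(0x1d,0xa2) -> 0xbf
vd[13] tail/keep -> 0xf8
vd[14] tail/keep -> 0x08
vd[15] tail/keep -> 0xeb

vd = [116, 81, 220, 183, 208, 157, 230, 121, 119, 204, 158, 237, 191, 248, 8, 235]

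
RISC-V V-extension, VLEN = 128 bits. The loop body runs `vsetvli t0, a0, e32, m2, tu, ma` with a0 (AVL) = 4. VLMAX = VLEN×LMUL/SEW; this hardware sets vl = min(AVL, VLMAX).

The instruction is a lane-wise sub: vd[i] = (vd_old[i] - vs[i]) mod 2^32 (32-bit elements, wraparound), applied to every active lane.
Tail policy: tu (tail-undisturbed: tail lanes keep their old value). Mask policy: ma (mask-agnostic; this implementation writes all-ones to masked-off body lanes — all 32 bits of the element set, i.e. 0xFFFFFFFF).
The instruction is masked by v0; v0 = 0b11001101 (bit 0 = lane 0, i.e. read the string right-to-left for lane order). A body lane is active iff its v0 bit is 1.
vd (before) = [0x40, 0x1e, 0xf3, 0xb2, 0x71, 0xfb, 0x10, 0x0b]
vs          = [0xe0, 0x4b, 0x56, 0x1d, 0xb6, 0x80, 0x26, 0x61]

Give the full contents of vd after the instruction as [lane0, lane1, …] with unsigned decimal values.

vd = [4294967136, 4294967295, 157, 149, 113, 251, 16, 11]

lanes per group: 128·2/32 = 8
vl ← min(4, 8) = 4
[0] sub(0x40,0xe0) = 0xffffff60
[1] mask-off/ones = 0xffffffff
[2] sub(0xf3,0x56) = 0x9d
[3] sub(0xb2,0x1d) = 0x95
[4] tail/keep = 0x71
[5] tail/keep = 0xfb
[6] tail/keep = 0x10
[7] tail/keep = 0x0b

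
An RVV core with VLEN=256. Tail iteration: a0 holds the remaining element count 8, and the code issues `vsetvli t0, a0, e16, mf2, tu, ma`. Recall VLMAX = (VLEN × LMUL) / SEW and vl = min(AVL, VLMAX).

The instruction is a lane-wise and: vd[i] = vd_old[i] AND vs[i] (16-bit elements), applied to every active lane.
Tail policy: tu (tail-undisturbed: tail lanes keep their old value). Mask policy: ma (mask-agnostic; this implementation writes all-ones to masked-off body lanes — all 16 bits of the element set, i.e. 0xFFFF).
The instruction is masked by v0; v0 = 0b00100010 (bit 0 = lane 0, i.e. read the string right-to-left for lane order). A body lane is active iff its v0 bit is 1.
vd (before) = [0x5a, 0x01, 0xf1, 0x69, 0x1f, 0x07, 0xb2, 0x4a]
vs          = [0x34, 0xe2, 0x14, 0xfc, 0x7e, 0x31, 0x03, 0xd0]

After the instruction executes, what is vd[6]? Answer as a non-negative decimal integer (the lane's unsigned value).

vd[6] = 65535

lanes per group: 256·1/2/16 = 8
AVL=8 ≤ VLMAX=8, so vl = 8
  i=0: mask-off/ones → 65535
  i=1: and(0x01,0xe2) → 0
  i=2: mask-off/ones → 65535
  i=3: mask-off/ones → 65535
  i=4: mask-off/ones → 65535
  i=5: and(0x07,0x31) → 1
  i=6: mask-off/ones → 65535
  i=7: mask-off/ones → 65535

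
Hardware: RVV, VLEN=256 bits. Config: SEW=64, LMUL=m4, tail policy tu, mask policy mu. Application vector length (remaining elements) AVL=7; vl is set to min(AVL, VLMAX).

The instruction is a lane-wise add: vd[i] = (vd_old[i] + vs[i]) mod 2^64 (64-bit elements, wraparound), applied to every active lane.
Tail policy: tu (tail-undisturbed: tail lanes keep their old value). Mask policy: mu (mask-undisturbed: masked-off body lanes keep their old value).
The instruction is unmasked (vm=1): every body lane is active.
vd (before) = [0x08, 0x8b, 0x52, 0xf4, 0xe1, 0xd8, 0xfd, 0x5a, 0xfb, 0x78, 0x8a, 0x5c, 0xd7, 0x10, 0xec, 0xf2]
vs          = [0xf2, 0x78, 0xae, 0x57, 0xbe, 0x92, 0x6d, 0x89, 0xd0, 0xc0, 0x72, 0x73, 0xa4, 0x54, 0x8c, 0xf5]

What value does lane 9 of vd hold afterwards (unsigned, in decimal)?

vd[9] = 120

VLMAX = VLEN×LMUL/SEW = 256×4/64 = 16
AVL=7 ≤ VLMAX=16, so vl = 7
lane  0: add(0x08,0xf2) ⇒ 0xfa
lane  1: add(0x8b,0x78) ⇒ 0x103
lane  2: add(0x52,0xae) ⇒ 0x100
lane  3: add(0xf4,0x57) ⇒ 0x14b
lane  4: add(0xe1,0xbe) ⇒ 0x19f
lane  5: add(0xd8,0x92) ⇒ 0x16a
lane  6: add(0xfd,0x6d) ⇒ 0x16a
lane  7: tail/keep ⇒ 0x5a
lane  8: tail/keep ⇒ 0xfb
lane  9: tail/keep ⇒ 0x78
lane 10: tail/keep ⇒ 0x8a
lane 11: tail/keep ⇒ 0x5c
lane 12: tail/keep ⇒ 0xd7
lane 13: tail/keep ⇒ 0x10
lane 14: tail/keep ⇒ 0xec
lane 15: tail/keep ⇒ 0xf2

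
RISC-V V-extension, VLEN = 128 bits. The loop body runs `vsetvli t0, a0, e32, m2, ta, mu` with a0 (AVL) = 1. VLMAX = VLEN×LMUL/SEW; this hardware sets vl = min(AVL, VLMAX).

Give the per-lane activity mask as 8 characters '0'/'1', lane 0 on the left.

predicate = 10000000

VLMAX = VLEN×LMUL/SEW = 128×2/32 = 8
vl = min(AVL, VLMAX) = min(1, 8) = 1
bits (lane 0 leftmost): 10000000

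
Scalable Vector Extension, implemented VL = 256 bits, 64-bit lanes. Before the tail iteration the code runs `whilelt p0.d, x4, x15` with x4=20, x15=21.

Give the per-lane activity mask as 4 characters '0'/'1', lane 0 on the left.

predicate = 1000

lane count: 256 div 64 = 4
whilelt: lane j active iff 20+j < 21 → j < 1 → 1 active
bits (lane 0 leftmost): 1000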